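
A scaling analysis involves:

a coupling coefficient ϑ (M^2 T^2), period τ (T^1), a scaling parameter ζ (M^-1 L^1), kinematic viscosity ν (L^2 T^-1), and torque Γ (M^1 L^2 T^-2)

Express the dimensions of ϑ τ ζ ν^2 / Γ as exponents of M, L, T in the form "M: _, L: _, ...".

M: 0, L: 3, T: 3

Collect each base-dimension exponent across the product:
  M: (2) + (0) + (-1) + 2·(0) − (1) = 0
  L: (0) + (0) + (1) + 2·(2) − (2) = 3
  T: (2) + (1) + (0) + 2·(-1) − (-2) = 3
So the dimensions are [L³ T³].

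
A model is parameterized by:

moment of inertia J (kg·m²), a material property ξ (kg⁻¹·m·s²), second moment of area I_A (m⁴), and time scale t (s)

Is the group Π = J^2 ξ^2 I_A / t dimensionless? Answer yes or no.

no

Sum the exponent of each base dimension across the product:
  M: 2·[J]_M + 2·[ξ]_M + [I_A]_M − [t]_M = 2·(1) + 2·(-1) + (0) − (0) = 0
  L: 2·[J]_L + 2·[ξ]_L + [I_A]_L − [t]_L = 2·(2) + 2·(1) + (4) − (0) = 10
  T: 2·[J]_T + 2·[ξ]_T + [I_A]_T − [t]_T = 2·(0) + 2·(2) + (0) − (1) = 3
Net dimensions [L¹⁰ T³] ≠ [1] — not dimensionless.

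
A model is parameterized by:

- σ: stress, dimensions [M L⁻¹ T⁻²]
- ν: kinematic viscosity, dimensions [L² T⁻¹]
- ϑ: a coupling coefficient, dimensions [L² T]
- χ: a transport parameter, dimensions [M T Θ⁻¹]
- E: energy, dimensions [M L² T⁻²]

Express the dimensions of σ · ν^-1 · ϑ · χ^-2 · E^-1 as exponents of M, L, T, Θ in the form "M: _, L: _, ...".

Collect each base-dimension exponent across the product:
  M: (1) − (0) + (0) − 2·(1) − (1) = -2
  L: (-1) − (2) + (2) − 2·(0) − (2) = -3
  T: (-2) − (-1) + (1) − 2·(1) − (-2) = 0
  Θ: (0) − (0) + (0) − 2·(-1) − (0) = 2
So the dimensions are [M⁻² L⁻³ Θ²].

M: -2, L: -3, T: 0, Θ: 2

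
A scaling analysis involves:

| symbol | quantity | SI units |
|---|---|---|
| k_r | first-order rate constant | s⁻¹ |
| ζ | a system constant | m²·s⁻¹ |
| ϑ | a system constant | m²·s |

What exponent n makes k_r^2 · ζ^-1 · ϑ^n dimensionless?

1

Balance the L exponent: (2)·n from ϑ, plus 2·(0) − (2) = -2 from the rest, must sum to zero.
2n − 2 = 0, so n = 1.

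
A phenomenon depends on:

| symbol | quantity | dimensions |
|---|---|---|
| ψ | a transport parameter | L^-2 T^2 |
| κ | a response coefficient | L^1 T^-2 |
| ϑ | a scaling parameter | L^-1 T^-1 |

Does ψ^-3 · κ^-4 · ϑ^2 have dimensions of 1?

yes

Sum the exponent of each base dimension across the product:
  L: −3·[ψ]_L − 4·[κ]_L + 2·[ϑ]_L = −3·(-2) − 4·(1) + 2·(-1) = 0
  T: −3·[ψ]_T − 4·[κ]_T + 2·[ϑ]_T = −3·(2) − 4·(-2) + 2·(-1) = 0
All base exponents vanish — dimensionless.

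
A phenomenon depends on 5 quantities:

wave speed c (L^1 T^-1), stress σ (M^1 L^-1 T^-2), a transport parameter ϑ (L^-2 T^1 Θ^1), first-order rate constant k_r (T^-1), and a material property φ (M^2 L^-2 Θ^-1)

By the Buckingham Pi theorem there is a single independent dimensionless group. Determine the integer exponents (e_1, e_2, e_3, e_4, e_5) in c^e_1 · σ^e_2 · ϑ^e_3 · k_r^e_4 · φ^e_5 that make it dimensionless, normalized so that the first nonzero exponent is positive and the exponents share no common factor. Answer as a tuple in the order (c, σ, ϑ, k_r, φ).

M: e_1·(0) + e_2·(1) + e_3·(0) + e_4·(0) + e_5·(2) = 0
L: e_1·(1) + e_2·(-1) + e_3·(-2) + e_4·(0) + e_5·(-2) = 0
T: e_1·(-1) + e_2·(-2) + e_3·(1) + e_4·(-1) + e_5·(0) = 0
Θ: e_1·(0) + e_2·(0) + e_3·(1) + e_4·(0) + e_5·(-1) = 0
Solving this homogeneous linear system for the smallest-integer solution (first nonzero entry positive) gives (2, -2, 1, 3, 1).

(2, -2, 1, 3, 1)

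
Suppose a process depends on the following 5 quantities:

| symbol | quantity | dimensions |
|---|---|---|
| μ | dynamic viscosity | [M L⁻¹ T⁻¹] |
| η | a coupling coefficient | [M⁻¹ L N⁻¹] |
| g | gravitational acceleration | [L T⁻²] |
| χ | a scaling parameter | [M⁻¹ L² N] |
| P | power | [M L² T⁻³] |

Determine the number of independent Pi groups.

1

There are 5 variables and 4 base dimensions (M, L, T, N).
The dimension matrix has rank 4.
Independent dimensionless groups: 5 − 4 = 1.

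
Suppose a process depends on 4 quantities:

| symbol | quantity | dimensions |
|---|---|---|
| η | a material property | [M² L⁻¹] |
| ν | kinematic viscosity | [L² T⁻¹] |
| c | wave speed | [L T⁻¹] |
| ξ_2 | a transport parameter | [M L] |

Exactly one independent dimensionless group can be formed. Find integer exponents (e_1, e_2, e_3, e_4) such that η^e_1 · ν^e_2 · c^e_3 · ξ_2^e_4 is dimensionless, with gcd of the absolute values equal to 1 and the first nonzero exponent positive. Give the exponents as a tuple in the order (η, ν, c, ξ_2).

M: e_1·(2) + e_2·(0) + e_3·(0) + e_4·(1) = 0
L: e_1·(-1) + e_2·(2) + e_3·(1) + e_4·(1) = 0
T: e_1·(0) + e_2·(-1) + e_3·(-1) + e_4·(0) = 0
Solving this homogeneous linear system for the smallest-integer solution (first nonzero entry positive) gives (1, 3, -3, -2).

(1, 3, -3, -2)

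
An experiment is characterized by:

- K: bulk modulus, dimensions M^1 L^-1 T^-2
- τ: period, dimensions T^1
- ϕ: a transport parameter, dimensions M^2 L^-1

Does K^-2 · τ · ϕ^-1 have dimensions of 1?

no

Sum the exponent of each base dimension across the product:
  M: −2·[K]_M + [τ]_M − [ϕ]_M = −2·(1) + (0) − (2) = -4
  L: −2·[K]_L + [τ]_L − [ϕ]_L = −2·(-1) + (0) − (-1) = 3
  T: −2·[K]_T + [τ]_T − [ϕ]_T = −2·(-2) + (1) − (0) = 5
Net dimensions [M⁻⁴ L³ T⁵] ≠ [1] — not dimensionless.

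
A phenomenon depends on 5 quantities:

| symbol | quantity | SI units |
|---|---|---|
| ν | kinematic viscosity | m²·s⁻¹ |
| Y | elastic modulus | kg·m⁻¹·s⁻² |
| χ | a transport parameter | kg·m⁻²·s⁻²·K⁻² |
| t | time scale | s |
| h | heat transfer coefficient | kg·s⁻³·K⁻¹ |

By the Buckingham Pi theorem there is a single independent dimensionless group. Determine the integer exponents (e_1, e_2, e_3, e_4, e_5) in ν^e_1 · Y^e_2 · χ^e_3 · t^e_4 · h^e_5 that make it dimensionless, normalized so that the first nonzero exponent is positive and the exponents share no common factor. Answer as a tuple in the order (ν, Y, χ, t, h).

(3, 2, 2, -1, -4)

M: e_1·(0) + e_2·(1) + e_3·(1) + e_4·(0) + e_5·(1) = 0
L: e_1·(2) + e_2·(-1) + e_3·(-2) + e_4·(0) + e_5·(0) = 0
T: e_1·(-1) + e_2·(-2) + e_3·(-2) + e_4·(1) + e_5·(-3) = 0
Θ: e_1·(0) + e_2·(0) + e_3·(-2) + e_4·(0) + e_5·(-1) = 0
Solving this homogeneous linear system for the smallest-integer solution (first nonzero entry positive) gives (3, 2, 2, -1, -4).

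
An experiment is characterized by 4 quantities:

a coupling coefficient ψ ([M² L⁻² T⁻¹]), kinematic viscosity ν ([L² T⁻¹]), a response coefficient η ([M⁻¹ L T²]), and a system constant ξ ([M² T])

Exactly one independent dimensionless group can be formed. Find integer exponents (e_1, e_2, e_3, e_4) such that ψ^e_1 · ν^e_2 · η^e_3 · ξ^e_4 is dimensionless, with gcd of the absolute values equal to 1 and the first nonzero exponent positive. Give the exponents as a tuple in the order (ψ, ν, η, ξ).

(2, 1, 2, -1)

M: e_1·(2) + e_2·(0) + e_3·(-1) + e_4·(2) = 0
L: e_1·(-2) + e_2·(2) + e_3·(1) + e_4·(0) = 0
T: e_1·(-1) + e_2·(-1) + e_3·(2) + e_4·(1) = 0
Solving this homogeneous linear system for the smallest-integer solution (first nonzero entry positive) gives (2, 1, 2, -1).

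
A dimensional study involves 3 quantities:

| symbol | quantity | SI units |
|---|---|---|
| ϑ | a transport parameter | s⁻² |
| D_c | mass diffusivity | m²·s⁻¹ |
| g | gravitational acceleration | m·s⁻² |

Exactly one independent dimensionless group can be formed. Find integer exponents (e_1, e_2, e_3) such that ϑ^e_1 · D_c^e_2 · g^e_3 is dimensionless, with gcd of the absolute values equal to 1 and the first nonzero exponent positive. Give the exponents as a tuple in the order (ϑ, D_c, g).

(3, 2, -4)

L: e_1·(0) + e_2·(2) + e_3·(1) = 0
T: e_1·(-2) + e_2·(-1) + e_3·(-2) = 0
Solving this homogeneous linear system for the smallest-integer solution (first nonzero entry positive) gives (3, 2, -4).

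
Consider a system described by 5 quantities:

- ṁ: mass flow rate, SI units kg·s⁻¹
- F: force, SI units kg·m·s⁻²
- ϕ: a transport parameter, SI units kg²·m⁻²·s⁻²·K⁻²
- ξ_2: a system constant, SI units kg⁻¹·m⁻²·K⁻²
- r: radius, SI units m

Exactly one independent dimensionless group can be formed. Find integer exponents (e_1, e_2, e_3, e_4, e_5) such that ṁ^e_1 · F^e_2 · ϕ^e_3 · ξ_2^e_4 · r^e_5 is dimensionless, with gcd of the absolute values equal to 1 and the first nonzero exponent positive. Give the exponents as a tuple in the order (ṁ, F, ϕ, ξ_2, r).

M: e_1·(1) + e_2·(1) + e_3·(2) + e_4·(-1) + e_5·(0) = 0
L: e_1·(0) + e_2·(1) + e_3·(-2) + e_4·(-2) + e_5·(1) = 0
T: e_1·(-1) + e_2·(-2) + e_3·(-2) + e_4·(0) + e_5·(0) = 0
Θ: e_1·(0) + e_2·(0) + e_3·(-2) + e_4·(-2) + e_5·(0) = 0
Solving this homogeneous linear system for the smallest-integer solution (first nonzero entry positive) gives (4, -1, -1, 1, 1).

(4, -1, -1, 1, 1)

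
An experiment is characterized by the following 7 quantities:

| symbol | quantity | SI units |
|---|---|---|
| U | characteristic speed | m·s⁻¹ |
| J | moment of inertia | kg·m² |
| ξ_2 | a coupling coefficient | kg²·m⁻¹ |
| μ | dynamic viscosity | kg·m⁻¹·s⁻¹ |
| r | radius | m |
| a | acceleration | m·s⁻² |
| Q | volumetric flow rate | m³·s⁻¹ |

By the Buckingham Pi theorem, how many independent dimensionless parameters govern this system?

There are 7 variables and 3 base dimensions (M, L, T).
The dimension matrix has rank 3.
Independent dimensionless groups: 7 − 3 = 4.

4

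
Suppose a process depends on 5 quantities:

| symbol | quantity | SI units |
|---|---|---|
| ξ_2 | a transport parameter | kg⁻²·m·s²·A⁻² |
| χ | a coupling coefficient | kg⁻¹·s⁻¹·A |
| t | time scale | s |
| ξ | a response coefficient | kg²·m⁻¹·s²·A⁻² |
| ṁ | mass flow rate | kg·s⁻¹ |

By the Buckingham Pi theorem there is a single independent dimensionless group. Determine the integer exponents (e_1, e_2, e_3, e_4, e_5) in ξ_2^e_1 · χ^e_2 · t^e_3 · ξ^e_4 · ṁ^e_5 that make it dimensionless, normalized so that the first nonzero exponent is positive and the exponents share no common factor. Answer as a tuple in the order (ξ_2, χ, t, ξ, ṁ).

M: e_1·(-2) + e_2·(-1) + e_3·(0) + e_4·(2) + e_5·(1) = 0
L: e_1·(1) + e_2·(0) + e_3·(0) + e_4·(-1) + e_5·(0) = 0
T: e_1·(2) + e_2·(-1) + e_3·(1) + e_4·(2) + e_5·(-1) = 0
I: e_1·(-2) + e_2·(1) + e_3·(0) + e_4·(-2) + e_5·(0) = 0
Solving this homogeneous linear system for the smallest-integer solution (first nonzero entry positive) gives (1, 4, 4, 1, 4).

(1, 4, 4, 1, 4)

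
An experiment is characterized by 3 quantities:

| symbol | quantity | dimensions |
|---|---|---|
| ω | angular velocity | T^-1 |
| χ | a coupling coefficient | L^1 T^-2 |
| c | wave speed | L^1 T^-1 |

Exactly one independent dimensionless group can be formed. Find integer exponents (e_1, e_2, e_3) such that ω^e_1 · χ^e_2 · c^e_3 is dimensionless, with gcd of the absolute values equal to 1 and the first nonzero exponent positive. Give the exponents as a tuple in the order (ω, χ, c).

(1, -1, 1)

L: e_1·(0) + e_2·(1) + e_3·(1) = 0
T: e_1·(-1) + e_2·(-2) + e_3·(-1) = 0
Solving this homogeneous linear system for the smallest-integer solution (first nonzero entry positive) gives (1, -1, 1).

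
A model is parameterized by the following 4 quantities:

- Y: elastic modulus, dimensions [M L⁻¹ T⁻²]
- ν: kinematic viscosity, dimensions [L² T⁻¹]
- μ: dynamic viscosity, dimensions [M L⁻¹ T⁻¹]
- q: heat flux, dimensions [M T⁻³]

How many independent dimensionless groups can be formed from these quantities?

There are 4 variables and 3 base dimensions (M, L, T).
The dimension matrix has rank 3.
Independent dimensionless groups: 4 − 3 = 1.

1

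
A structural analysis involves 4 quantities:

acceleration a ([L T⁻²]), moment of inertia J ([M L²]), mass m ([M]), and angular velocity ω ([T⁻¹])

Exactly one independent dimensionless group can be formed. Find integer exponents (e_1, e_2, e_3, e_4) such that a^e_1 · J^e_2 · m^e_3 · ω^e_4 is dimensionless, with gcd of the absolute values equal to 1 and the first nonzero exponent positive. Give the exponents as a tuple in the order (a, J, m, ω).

(2, -1, 1, -4)

M: e_1·(0) + e_2·(1) + e_3·(1) + e_4·(0) = 0
L: e_1·(1) + e_2·(2) + e_3·(0) + e_4·(0) = 0
T: e_1·(-2) + e_2·(0) + e_3·(0) + e_4·(-1) = 0
Solving this homogeneous linear system for the smallest-integer solution (first nonzero entry positive) gives (2, -1, 1, -4).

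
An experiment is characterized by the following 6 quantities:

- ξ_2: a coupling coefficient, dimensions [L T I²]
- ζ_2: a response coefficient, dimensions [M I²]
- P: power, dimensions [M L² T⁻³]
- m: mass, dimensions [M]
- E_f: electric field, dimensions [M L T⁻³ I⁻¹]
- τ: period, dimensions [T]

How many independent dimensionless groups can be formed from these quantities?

2

There are 6 variables and 4 base dimensions (M, L, T, I).
The dimension matrix has rank 4.
Independent dimensionless groups: 6 − 4 = 2.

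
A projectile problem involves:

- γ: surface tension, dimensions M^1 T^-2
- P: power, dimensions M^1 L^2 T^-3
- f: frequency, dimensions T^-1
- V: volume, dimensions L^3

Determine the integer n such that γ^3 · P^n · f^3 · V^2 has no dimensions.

Balance the M exponent: (1)·n from P, plus 3·(1) + 3·(0) + 2·(0) = 3 from the rest, must sum to zero.
n + 3 = 0, so n = -3.

-3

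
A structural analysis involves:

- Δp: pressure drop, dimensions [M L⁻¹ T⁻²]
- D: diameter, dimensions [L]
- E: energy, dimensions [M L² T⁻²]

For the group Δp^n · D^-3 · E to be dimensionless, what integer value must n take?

-1

Balance the M exponent: (1)·n from Δp, plus −3·(0) + (1) = 1 from the rest, must sum to zero.
n + 1 = 0, so n = -1.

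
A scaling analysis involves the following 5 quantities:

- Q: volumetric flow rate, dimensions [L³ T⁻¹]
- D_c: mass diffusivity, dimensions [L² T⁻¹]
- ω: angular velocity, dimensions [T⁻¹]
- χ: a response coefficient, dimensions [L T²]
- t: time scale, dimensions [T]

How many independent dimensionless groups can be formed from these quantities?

3

There are 5 variables and 2 base dimensions (L, T).
The dimension matrix has rank 2.
Independent dimensionless groups: 5 − 2 = 3.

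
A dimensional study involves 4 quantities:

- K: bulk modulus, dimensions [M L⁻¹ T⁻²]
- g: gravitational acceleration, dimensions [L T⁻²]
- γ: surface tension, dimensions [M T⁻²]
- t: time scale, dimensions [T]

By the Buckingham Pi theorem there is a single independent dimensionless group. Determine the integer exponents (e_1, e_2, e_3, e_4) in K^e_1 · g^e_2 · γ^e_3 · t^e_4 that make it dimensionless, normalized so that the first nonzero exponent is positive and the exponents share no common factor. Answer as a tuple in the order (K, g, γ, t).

(1, 1, -1, 2)

M: e_1·(1) + e_2·(0) + e_3·(1) + e_4·(0) = 0
L: e_1·(-1) + e_2·(1) + e_3·(0) + e_4·(0) = 0
T: e_1·(-2) + e_2·(-2) + e_3·(-2) + e_4·(1) = 0
Solving this homogeneous linear system for the smallest-integer solution (first nonzero entry positive) gives (1, 1, -1, 2).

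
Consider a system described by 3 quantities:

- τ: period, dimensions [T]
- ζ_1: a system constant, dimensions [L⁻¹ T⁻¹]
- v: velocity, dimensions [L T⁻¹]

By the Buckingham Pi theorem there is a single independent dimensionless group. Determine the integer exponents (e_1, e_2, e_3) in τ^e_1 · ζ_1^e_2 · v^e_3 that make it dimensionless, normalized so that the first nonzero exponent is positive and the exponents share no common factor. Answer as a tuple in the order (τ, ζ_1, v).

(2, 1, 1)

L: e_1·(0) + e_2·(-1) + e_3·(1) = 0
T: e_1·(1) + e_2·(-1) + e_3·(-1) = 0
Solving this homogeneous linear system for the smallest-integer solution (first nonzero entry positive) gives (2, 1, 1).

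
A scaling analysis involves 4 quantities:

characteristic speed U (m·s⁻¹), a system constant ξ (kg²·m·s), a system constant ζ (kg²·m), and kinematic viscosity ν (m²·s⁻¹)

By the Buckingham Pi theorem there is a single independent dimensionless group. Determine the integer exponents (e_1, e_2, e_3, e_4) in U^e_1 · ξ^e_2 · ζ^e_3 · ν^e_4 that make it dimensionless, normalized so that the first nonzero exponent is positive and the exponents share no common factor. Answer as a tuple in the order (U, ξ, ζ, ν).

M: e_1·(0) + e_2·(2) + e_3·(2) + e_4·(0) = 0
L: e_1·(1) + e_2·(1) + e_3·(1) + e_4·(2) = 0
T: e_1·(-1) + e_2·(1) + e_3·(0) + e_4·(-1) = 0
Solving this homogeneous linear system for the smallest-integer solution (first nonzero entry positive) gives (2, 1, -1, -1).

(2, 1, -1, -1)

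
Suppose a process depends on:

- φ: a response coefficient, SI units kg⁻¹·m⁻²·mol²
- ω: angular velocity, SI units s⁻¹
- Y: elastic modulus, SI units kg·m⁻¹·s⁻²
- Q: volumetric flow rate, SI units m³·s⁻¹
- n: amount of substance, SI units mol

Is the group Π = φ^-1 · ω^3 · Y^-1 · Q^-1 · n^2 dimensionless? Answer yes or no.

yes

Sum the exponent of each base dimension across the product:
  M: −[φ]_M + 3·[ω]_M − [Y]_M − [Q]_M + 2·[n]_M = −(-1) + 3·(0) − (1) − (0) + 2·(0) = 0
  L: −[φ]_L + 3·[ω]_L − [Y]_L − [Q]_L + 2·[n]_L = −(-2) + 3·(0) − (-1) − (3) + 2·(0) = 0
  T: −[φ]_T + 3·[ω]_T − [Y]_T − [Q]_T + 2·[n]_T = −(0) + 3·(-1) − (-2) − (-1) + 2·(0) = 0
  N: −[φ]_N + 3·[ω]_N − [Y]_N − [Q]_N + 2·[n]_N = −(2) + 3·(0) − (0) − (0) + 2·(1) = 0
All base exponents vanish — dimensionless.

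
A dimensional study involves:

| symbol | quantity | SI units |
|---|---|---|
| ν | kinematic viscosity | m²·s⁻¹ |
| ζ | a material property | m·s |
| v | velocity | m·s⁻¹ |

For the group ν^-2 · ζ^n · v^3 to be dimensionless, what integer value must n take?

Balance the L exponent: (1)·n from ζ, plus −2·(2) + 3·(1) = -1 from the rest, must sum to zero.
n − 1 = 0, so n = 1.

1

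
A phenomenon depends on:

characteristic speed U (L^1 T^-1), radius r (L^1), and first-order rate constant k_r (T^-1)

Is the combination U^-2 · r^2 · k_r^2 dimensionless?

yes

Sum the exponent of each base dimension across the product:
  M: −2·[U]_M + 2·[r]_M + 2·[k_r]_M = −2·(0) + 2·(0) + 2·(0) = 0
  L: −2·[U]_L + 2·[r]_L + 2·[k_r]_L = −2·(1) + 2·(1) + 2·(0) = 0
  T: −2·[U]_T + 2·[r]_T + 2·[k_r]_T = −2·(-1) + 2·(0) + 2·(-1) = 0
All base exponents vanish — dimensionless.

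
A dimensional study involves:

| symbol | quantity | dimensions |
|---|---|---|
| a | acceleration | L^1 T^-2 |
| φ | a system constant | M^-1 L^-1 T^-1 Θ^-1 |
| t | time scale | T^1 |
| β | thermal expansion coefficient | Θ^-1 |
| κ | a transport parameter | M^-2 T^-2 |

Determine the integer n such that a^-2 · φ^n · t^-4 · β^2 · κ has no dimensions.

-2

Balance the M exponent: (-1)·n from φ, plus −2·(0) − 4·(0) + 2·(0) + (-2) = -2 from the rest, must sum to zero.
−n − 2 = 0, so n = -2.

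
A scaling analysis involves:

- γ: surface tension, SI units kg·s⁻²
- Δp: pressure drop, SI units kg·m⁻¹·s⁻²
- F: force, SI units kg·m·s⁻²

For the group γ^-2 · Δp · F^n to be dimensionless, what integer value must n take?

Balance the M exponent: (1)·n from F, plus −2·(1) + (1) = -1 from the rest, must sum to zero.
n − 1 = 0, so n = 1.

1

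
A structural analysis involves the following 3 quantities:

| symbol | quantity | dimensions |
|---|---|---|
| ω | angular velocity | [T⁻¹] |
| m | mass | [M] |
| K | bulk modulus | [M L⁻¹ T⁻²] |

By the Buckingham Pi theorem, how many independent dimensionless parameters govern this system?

0

There are 3 variables and 3 base dimensions (M, L, T).
The dimension matrix has rank 3.
Independent dimensionless groups: 3 − 3 = 0.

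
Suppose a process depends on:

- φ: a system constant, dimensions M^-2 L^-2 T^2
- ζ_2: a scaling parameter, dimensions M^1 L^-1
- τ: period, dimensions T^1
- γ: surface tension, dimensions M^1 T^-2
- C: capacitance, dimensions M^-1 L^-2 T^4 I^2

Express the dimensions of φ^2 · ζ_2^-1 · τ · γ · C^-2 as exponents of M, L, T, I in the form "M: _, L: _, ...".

M: -2, L: 1, T: -5, I: -4

Collect each base-dimension exponent across the product:
  M: 2·(-2) − (1) + (0) + (1) − 2·(-1) = -2
  L: 2·(-2) − (-1) + (0) + (0) − 2·(-2) = 1
  T: 2·(2) − (0) + (1) + (-2) − 2·(4) = -5
  I: 2·(0) − (0) + (0) + (0) − 2·(2) = -4
So the dimensions are [M⁻² L T⁻⁵ I⁻⁴].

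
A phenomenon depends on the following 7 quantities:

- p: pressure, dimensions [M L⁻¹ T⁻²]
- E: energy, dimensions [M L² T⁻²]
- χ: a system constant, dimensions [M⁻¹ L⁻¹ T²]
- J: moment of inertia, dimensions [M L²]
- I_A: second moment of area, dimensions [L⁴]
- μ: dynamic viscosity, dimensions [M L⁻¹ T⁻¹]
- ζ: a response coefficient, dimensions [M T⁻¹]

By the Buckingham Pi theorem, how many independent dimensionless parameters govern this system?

4

There are 7 variables and 3 base dimensions (M, L, T).
The dimension matrix has rank 3.
Independent dimensionless groups: 7 − 3 = 4.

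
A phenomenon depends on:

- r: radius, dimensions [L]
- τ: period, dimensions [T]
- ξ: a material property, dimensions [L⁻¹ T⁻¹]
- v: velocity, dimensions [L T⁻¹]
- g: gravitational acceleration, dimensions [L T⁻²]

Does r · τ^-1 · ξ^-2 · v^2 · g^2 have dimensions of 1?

Sum the exponent of each base dimension across the product:
  L: [r]_L − [τ]_L − 2·[ξ]_L + 2·[v]_L + 2·[g]_L = (1) − (0) − 2·(-1) + 2·(1) + 2·(1) = 7
  T: [r]_T − [τ]_T − 2·[ξ]_T + 2·[v]_T + 2·[g]_T = (0) − (1) − 2·(-1) + 2·(-1) + 2·(-2) = -5
Net dimensions [L⁷ T⁻⁵] ≠ [1] — not dimensionless.

no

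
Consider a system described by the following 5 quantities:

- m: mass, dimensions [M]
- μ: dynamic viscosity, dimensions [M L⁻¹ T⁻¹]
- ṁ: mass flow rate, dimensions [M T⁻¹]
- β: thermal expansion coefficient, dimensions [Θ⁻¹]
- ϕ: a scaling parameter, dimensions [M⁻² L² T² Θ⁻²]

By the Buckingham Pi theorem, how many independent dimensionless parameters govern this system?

1

There are 5 variables and 4 base dimensions (M, L, T, Θ).
The dimension matrix has rank 4.
Independent dimensionless groups: 5 − 4 = 1.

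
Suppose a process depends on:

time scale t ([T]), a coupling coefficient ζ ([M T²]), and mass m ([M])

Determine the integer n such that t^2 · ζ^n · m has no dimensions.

-1

Balance the M exponent: (1)·n from ζ, plus 2·(0) + (1) = 1 from the rest, must sum to zero.
n + 1 = 0, so n = -1.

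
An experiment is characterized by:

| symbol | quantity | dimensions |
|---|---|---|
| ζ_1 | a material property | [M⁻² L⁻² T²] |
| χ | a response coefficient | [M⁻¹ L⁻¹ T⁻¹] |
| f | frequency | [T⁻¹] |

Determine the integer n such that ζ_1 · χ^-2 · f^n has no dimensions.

Balance the T exponent: (-1)·n from f, plus (2) − 2·(-1) = 4 from the rest, must sum to zero.
−n + 4 = 0, so n = 4.

4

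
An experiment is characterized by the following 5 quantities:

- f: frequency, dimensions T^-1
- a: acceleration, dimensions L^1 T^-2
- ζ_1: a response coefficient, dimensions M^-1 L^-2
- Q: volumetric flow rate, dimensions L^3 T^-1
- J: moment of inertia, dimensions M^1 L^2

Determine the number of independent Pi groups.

2

There are 5 variables and 3 base dimensions (M, L, T).
The dimension matrix has rank 3.
Independent dimensionless groups: 5 − 3 = 2.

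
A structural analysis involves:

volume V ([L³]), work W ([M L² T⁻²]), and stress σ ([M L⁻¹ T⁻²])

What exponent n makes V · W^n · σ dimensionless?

-1

Balance the M exponent: (1)·n from W, plus (0) + (1) = 1 from the rest, must sum to zero.
n + 1 = 0, so n = -1.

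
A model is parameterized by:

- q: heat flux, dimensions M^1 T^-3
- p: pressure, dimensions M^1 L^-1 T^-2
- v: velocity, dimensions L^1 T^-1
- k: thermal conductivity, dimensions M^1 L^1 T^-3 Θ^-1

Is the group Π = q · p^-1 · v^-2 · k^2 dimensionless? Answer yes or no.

Sum the exponent of each base dimension across the product:
  M: [q]_M − [p]_M − 2·[v]_M + 2·[k]_M = (1) − (1) − 2·(0) + 2·(1) = 2
  L: [q]_L − [p]_L − 2·[v]_L + 2·[k]_L = (0) − (-1) − 2·(1) + 2·(1) = 1
  T: [q]_T − [p]_T − 2·[v]_T + 2·[k]_T = (-3) − (-2) − 2·(-1) + 2·(-3) = -5
  Θ: [q]_Θ − [p]_Θ − 2·[v]_Θ + 2·[k]_Θ = (0) − (0) − 2·(0) + 2·(-1) = -2
Net dimensions [M² L T⁻⁵ Θ⁻²] ≠ [1] — not dimensionless.

no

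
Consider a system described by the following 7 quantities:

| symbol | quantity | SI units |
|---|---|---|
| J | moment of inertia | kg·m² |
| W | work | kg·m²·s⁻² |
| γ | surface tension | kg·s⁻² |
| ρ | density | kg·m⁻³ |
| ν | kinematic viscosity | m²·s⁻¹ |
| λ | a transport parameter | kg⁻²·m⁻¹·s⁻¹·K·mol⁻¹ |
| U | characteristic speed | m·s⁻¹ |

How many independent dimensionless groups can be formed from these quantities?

There are 7 variables and 5 base dimensions (M, L, T, Θ, N).
The dimension matrix has rank 4 (less than 5: the dimension vectors are linearly dependent).
Independent dimensionless groups: 7 − 4 = 3.

3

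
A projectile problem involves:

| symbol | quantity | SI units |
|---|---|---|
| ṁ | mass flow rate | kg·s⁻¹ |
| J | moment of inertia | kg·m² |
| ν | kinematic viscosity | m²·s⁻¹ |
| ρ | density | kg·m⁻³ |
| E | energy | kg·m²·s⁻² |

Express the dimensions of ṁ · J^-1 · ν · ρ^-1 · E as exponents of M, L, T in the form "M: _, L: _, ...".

M: 0, L: 5, T: -4

Collect each base-dimension exponent across the product:
  M: (1) − (1) + (0) − (1) + (1) = 0
  L: (0) − (2) + (2) − (-3) + (2) = 5
  T: (-1) − (0) + (-1) − (0) + (-2) = -4
So the dimensions are [L⁵ T⁻⁴].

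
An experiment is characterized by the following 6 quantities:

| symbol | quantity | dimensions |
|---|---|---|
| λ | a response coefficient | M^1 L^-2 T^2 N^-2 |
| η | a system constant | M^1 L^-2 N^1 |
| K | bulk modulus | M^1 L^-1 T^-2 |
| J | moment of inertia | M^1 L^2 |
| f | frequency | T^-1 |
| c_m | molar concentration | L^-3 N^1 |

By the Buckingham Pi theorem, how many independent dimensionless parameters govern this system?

2

There are 6 variables and 4 base dimensions (M, L, T, N).
The dimension matrix has rank 4.
Independent dimensionless groups: 6 − 4 = 2.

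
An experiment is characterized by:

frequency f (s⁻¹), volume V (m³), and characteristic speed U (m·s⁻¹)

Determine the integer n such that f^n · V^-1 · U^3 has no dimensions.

Balance the T exponent: (-1)·n from f, plus −(0) + 3·(-1) = -3 from the rest, must sum to zero.
−n − 3 = 0, so n = -3.

-3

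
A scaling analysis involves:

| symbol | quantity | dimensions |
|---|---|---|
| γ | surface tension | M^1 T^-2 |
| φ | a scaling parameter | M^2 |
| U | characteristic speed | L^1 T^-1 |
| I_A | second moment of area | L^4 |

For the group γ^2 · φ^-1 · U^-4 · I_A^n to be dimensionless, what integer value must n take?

1

Balance the L exponent: (4)·n from I_A, plus 2·(0) − (0) − 4·(1) = -4 from the rest, must sum to zero.
4n − 4 = 0, so n = 1.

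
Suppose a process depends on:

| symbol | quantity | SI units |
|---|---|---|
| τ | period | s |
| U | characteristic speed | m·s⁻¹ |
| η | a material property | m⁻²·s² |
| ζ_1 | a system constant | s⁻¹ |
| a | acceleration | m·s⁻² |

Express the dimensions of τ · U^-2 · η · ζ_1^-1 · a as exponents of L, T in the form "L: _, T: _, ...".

L: -3, T: 4

Collect each base-dimension exponent across the product:
  L: (0) − 2·(1) + (-2) − (0) + (1) = -3
  T: (1) − 2·(-1) + (2) − (-1) + (-2) = 4
So the dimensions are [L⁻³ T⁴].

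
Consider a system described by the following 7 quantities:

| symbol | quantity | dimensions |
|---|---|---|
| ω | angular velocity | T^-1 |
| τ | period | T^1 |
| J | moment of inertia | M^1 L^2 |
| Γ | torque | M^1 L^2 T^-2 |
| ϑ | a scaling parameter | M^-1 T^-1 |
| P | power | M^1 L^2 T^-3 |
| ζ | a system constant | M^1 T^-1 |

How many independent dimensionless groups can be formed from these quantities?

4

There are 7 variables and 3 base dimensions (M, L, T).
The dimension matrix has rank 3.
Independent dimensionless groups: 7 − 3 = 4.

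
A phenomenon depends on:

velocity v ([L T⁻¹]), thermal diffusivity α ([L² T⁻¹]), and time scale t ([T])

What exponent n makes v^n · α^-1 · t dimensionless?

Balance the L exponent: (1)·n from v, plus −(2) + (0) = -2 from the rest, must sum to zero.
n − 2 = 0, so n = 2.

2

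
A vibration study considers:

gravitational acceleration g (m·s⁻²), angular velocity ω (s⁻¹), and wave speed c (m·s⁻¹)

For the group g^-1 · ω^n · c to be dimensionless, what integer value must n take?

Balance the T exponent: (-1)·n from ω, plus −(-2) + (-1) = 1 from the rest, must sum to zero.
−n + 1 = 0, so n = 1.

1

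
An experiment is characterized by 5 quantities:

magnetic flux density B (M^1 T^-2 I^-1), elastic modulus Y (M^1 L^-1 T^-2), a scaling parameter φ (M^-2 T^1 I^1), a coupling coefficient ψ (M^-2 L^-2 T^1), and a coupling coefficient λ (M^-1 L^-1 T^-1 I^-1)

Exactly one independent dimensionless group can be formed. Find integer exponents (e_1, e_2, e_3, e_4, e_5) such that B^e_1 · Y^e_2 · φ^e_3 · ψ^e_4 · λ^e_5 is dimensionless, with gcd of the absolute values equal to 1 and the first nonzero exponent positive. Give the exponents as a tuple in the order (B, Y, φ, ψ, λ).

(4, -1, 1, 2, -3)

M: e_1·(1) + e_2·(1) + e_3·(-2) + e_4·(-2) + e_5·(-1) = 0
L: e_1·(0) + e_2·(-1) + e_3·(0) + e_4·(-2) + e_5·(-1) = 0
T: e_1·(-2) + e_2·(-2) + e_3·(1) + e_4·(1) + e_5·(-1) = 0
I: e_1·(-1) + e_2·(0) + e_3·(1) + e_4·(0) + e_5·(-1) = 0
Solving this homogeneous linear system for the smallest-integer solution (first nonzero entry positive) gives (4, -1, 1, 2, -3).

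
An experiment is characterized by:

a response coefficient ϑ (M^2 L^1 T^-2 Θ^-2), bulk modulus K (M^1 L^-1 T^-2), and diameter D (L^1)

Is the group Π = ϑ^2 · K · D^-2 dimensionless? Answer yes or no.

no

Sum the exponent of each base dimension across the product:
  M: 2·[ϑ]_M + [K]_M − 2·[D]_M = 2·(2) + (1) − 2·(0) = 5
  L: 2·[ϑ]_L + [K]_L − 2·[D]_L = 2·(1) + (-1) − 2·(1) = -1
  T: 2·[ϑ]_T + [K]_T − 2·[D]_T = 2·(-2) + (-2) − 2·(0) = -6
  Θ: 2·[ϑ]_Θ + [K]_Θ − 2·[D]_Θ = 2·(-2) + (0) − 2·(0) = -4
Net dimensions [M⁵ L⁻¹ T⁻⁶ Θ⁻⁴] ≠ [1] — not dimensionless.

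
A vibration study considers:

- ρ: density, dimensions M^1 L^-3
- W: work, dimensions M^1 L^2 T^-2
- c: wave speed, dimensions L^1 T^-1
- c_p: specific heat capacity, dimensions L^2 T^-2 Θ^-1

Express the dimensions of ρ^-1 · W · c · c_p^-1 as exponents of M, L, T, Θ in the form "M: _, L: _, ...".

Collect each base-dimension exponent across the product:
  M: −(1) + (1) + (0) − (0) = 0
  L: −(-3) + (2) + (1) − (2) = 4
  T: −(0) + (-2) + (-1) − (-2) = -1
  Θ: −(0) + (0) + (0) − (-1) = 1
So the dimensions are [L⁴ T⁻¹ Θ].

M: 0, L: 4, T: -1, Θ: 1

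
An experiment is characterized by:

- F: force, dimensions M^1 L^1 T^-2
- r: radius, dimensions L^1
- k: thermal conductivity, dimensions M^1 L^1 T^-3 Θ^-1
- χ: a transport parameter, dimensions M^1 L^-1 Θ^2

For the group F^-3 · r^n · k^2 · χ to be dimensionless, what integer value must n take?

Balance the L exponent: (1)·n from r, plus −3·(1) + 2·(1) + (-1) = -2 from the rest, must sum to zero.
n − 2 = 0, so n = 2.

2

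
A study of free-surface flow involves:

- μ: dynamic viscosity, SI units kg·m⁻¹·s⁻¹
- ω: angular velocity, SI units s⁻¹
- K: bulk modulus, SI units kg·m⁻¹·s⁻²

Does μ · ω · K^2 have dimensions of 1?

no

Sum the exponent of each base dimension across the product:
  M: [μ]_M + [ω]_M + 2·[K]_M = (1) + (0) + 2·(1) = 3
  L: [μ]_L + [ω]_L + 2·[K]_L = (-1) + (0) + 2·(-1) = -3
  T: [μ]_T + [ω]_T + 2·[K]_T = (-1) + (-1) + 2·(-2) = -6
Net dimensions [M³ L⁻³ T⁻⁶] ≠ [1] — not dimensionless.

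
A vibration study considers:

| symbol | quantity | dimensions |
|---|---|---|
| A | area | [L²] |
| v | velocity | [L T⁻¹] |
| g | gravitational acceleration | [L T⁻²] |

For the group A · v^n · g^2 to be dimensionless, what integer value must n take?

-4

Balance the L exponent: (1)·n from v, plus (2) + 2·(1) = 4 from the rest, must sum to zero.
n + 4 = 0, so n = -4.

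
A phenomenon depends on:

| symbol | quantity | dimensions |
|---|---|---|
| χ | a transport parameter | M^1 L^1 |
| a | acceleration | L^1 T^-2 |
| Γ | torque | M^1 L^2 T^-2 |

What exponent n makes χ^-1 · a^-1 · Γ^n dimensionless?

1

Balance the M exponent: (1)·n from Γ, plus −(1) − (0) = -1 from the rest, must sum to zero.
n − 1 = 0, so n = 1.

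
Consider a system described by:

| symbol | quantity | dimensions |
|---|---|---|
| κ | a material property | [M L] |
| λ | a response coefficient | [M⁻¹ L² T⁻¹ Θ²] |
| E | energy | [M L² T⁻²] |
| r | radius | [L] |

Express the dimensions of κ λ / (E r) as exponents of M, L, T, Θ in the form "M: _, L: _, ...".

Collect each base-dimension exponent across the product:
  M: (1) + (-1) − (1) − (0) = -1
  L: (1) + (2) − (2) − (1) = 0
  T: (0) + (-1) − (-2) − (0) = 1
  Θ: (0) + (2) − (0) − (0) = 2
So the dimensions are [M⁻¹ T Θ²].

M: -1, L: 0, T: 1, Θ: 2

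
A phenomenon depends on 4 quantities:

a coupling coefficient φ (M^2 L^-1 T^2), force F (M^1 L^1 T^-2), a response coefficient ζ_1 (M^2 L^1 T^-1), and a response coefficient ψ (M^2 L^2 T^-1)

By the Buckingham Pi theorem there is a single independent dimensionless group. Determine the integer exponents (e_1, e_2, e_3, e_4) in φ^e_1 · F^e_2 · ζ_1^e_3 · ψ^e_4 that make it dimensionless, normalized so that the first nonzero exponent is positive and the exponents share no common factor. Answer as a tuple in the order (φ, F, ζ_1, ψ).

(1, 2, -3, 1)

M: e_1·(2) + e_2·(1) + e_3·(2) + e_4·(2) = 0
L: e_1·(-1) + e_2·(1) + e_3·(1) + e_4·(2) = 0
T: e_1·(2) + e_2·(-2) + e_3·(-1) + e_4·(-1) = 0
Solving this homogeneous linear system for the smallest-integer solution (first nonzero entry positive) gives (1, 2, -3, 1).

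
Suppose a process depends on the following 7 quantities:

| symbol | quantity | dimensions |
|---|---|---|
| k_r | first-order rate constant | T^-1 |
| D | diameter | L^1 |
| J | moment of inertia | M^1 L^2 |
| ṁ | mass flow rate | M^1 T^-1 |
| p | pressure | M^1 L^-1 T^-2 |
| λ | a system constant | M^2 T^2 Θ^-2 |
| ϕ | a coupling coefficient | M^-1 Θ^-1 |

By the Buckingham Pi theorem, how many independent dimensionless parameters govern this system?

3

There are 7 variables and 4 base dimensions (M, L, T, Θ).
The dimension matrix has rank 4.
Independent dimensionless groups: 7 − 4 = 3.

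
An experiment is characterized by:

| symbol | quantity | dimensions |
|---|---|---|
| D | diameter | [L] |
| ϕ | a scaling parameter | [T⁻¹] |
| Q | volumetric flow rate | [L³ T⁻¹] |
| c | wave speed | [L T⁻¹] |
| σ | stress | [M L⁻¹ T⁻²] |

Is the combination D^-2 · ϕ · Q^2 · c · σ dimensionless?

Sum the exponent of each base dimension across the product:
  M: −2·[D]_M + [ϕ]_M + 2·[Q]_M + [c]_M + [σ]_M = −2·(0) + (0) + 2·(0) + (0) + (1) = 1
  L: −2·[D]_L + [ϕ]_L + 2·[Q]_L + [c]_L + [σ]_L = −2·(1) + (0) + 2·(3) + (1) + (-1) = 4
  T: −2·[D]_T + [ϕ]_T + 2·[Q]_T + [c]_T + [σ]_T = −2·(0) + (-1) + 2·(-1) + (-1) + (-2) = -6
Net dimensions [M L⁴ T⁻⁶] ≠ [1] — not dimensionless.

no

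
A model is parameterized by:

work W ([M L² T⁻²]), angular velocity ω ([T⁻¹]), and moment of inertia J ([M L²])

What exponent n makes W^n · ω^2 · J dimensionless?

Balance the M exponent: (1)·n from W, plus 2·(0) + (1) = 1 from the rest, must sum to zero.
n + 1 = 0, so n = -1.

-1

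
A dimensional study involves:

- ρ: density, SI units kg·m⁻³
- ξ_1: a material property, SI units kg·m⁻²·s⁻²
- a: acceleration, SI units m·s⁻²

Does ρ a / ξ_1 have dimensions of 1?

yes

Sum the exponent of each base dimension across the product:
  M: [ρ]_M − [ξ_1]_M + [a]_M = (1) − (1) + (0) = 0
  L: [ρ]_L − [ξ_1]_L + [a]_L = (-3) − (-2) + (1) = 0
  T: [ρ]_T − [ξ_1]_T + [a]_T = (0) − (-2) + (-2) = 0
All base exponents vanish — dimensionless.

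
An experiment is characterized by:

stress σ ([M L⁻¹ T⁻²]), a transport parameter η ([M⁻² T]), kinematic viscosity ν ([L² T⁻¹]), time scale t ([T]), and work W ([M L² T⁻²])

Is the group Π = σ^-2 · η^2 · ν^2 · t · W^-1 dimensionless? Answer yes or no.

Sum the exponent of each base dimension across the product:
  M: −2·[σ]_M + 2·[η]_M + 2·[ν]_M + [t]_M − [W]_M = −2·(1) + 2·(-2) + 2·(0) + (0) − (1) = -7
  L: −2·[σ]_L + 2·[η]_L + 2·[ν]_L + [t]_L − [W]_L = −2·(-1) + 2·(0) + 2·(2) + (0) − (2) = 4
  T: −2·[σ]_T + 2·[η]_T + 2·[ν]_T + [t]_T − [W]_T = −2·(-2) + 2·(1) + 2·(-1) + (1) − (-2) = 7
Net dimensions [M⁻⁷ L⁴ T⁷] ≠ [1] — not dimensionless.

no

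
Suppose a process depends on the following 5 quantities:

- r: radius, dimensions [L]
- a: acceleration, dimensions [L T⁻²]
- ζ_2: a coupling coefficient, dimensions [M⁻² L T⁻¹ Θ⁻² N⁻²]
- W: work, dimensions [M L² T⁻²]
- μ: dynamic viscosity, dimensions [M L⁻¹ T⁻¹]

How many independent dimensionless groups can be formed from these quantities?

There are 5 variables and 5 base dimensions (M, L, T, Θ, N).
The dimension matrix has rank 4 (less than 5: the dimension vectors are linearly dependent).
Independent dimensionless groups: 5 − 4 = 1.

1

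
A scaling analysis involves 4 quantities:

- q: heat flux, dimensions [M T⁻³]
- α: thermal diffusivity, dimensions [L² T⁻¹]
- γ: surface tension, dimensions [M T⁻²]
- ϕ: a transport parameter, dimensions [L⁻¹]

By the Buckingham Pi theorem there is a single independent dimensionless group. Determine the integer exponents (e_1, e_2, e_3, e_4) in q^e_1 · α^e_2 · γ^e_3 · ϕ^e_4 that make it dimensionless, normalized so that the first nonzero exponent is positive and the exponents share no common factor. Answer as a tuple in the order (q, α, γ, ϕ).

M: e_1·(1) + e_2·(0) + e_3·(1) + e_4·(0) = 0
L: e_1·(0) + e_2·(2) + e_3·(0) + e_4·(-1) = 0
T: e_1·(-3) + e_2·(-1) + e_3·(-2) + e_4·(0) = 0
Solving this homogeneous linear system for the smallest-integer solution (first nonzero entry positive) gives (1, -1, -1, -2).

(1, -1, -1, -2)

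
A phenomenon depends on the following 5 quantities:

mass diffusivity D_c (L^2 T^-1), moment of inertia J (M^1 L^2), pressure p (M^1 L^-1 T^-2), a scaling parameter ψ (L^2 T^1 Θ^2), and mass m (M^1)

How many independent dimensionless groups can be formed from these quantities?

There are 5 variables and 4 base dimensions (M, L, T, Θ).
The dimension matrix has rank 4.
Independent dimensionless groups: 5 − 4 = 1.

1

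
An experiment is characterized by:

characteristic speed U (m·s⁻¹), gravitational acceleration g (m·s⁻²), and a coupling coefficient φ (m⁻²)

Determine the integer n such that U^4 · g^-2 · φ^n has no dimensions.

1

Balance the L exponent: (-2)·n from φ, plus 4·(1) − 2·(1) = 2 from the rest, must sum to zero.
-2n + 2 = 0, so n = 1.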